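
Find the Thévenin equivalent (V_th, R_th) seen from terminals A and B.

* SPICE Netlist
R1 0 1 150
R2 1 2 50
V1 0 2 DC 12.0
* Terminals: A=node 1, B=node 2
Step 1 — V_th is the open-circuit voltage V_A - V_B (nothing connected across the terminals).
Nodal analysis, taking node 2 as the 0 V reference.
Source V1 fixes V_0 = 12 V.
KCL at each unknown node (sum of currents leaving = 0; resistances in Ω):
  Node 1: (V_1 - 12)/150 + (V_1 - 0)/50 = 0
Collecting terms: 0.02667 × V_1 = 0.08  =>  V_1 = 3 V
V_th = V_1 - V_2 = 3 - 0 = 3 V
Step 2 — R_th: zero the source — replace V1 by a short circuit (node 2 merges into node 0) — and find the resistance seen between A (node 1) and B (node 0).
Reduce the network between node 1 (A) and node 0 (B) by series/parallel combination:
  Rp1 = R1 ‖ R2 (parallel, both between nodes 0 and 1) = 1/(1/150 + 1/50) = 37.5 Ω
R_th = 37.5 Ω

Final answer: V_th = 3 V, R_th = 37.5 Ω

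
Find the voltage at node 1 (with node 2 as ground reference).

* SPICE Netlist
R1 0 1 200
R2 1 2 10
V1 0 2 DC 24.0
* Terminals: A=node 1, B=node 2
Nodal analysis, taking node 2 as the 0 V reference.
Source V1 fixes V_0 = 24 V.
KCL at each unknown node (sum of currents leaving = 0; resistances in Ω):
  Node 1: (V_1 - 24)/200 + (V_1 - 0)/10 = 0
Collecting terms: 0.105 × V_1 = 0.12  =>  V_1 = 1.143 V
The requested potential is V_1 = 1.143 V.

Final answer: V_1 = 1.143 V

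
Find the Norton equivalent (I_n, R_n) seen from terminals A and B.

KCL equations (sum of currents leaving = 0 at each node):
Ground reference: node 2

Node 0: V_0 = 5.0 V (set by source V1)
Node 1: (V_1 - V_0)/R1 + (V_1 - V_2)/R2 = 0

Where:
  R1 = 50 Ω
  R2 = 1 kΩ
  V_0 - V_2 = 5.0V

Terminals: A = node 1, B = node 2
Find the Thévenin equivalent first; then I_n = V_th/R_th and R_n = R_th.
Step 1 — V_th is the open-circuit voltage V_A - V_B (nothing connected across the terminals).
Nodal analysis, taking node 2 as the 0 V reference.
Source V1 fixes V_0 = 5 V.
KCL at each unknown node (sum of currents leaving = 0; resistances in Ω):
  Node 1: (V_1 - 5)/50 + (V_1 - 0)/1000 = 0
Collecting terms: 0.021 × V_1 = 0.1  =>  V_1 = 4.762 V
V_th = V_1 - V_2 = 4.762 - 0 = 4.762 V
Step 2 — R_th: zero the source — replace V1 by a short circuit (node 2 merges into node 0) — and find the resistance seen between A (node 1) and B (node 0).
Reduce the network between node 1 (A) and node 0 (B) by series/parallel combination:
  Rp1 = R1 ‖ R2 (parallel, both between nodes 0 and 1) = 1/(1/50 + 1/1000) = 47.62 Ω
R_th = 47.62 Ω
I_n = V_th/R_th = 4.762/47.62 = 0.1 A, and R_n = R_th = 47.62 Ω

Final answer: I_n = 0.1 A, R_n = 47.62 Ω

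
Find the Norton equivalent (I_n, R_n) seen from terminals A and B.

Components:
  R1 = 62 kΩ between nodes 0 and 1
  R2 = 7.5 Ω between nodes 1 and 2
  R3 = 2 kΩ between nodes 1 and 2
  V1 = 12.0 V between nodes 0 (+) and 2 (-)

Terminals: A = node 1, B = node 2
Find the Thévenin equivalent first; then I_n = V_th/R_th and R_n = R_th.
Step 1 — V_th is the open-circuit voltage V_A - V_B (nothing connected across the terminals).
Nodal analysis, taking node 2 as the 0 V reference.
Source V1 fixes V_0 = 12 V.
KCL at each unknown node (sum of currents leaving = 0; resistances in Ω):
  Node 1: (V_1 - 12)/62000 + (V_1 - 0)/7.5 + (V_1 - 0)/2000 = 0
Collecting terms: 0.1338 × V_1 = 0.0001935  =>  V_1 = 0.001446 V
V_th = V_1 - V_2 = 0.001446 - 0 = 0.001446 V
Step 2 — R_th: zero the source — replace V1 by a short circuit (node 2 merges into node 0) — and find the resistance seen between A (node 1) and B (node 0).
Reduce the network between node 1 (A) and node 0 (B) by series/parallel combination:
  Rp1 = R1 ‖ R2 ‖ R3 (parallel, all between nodes 0 and 1) = 1/(1/62000 + 1/7.5 + 1/2000) = 7.471 Ω
R_th = 7.471 Ω
I_n = V_th/R_th = 0.001446/7.471 = 0.0001935 A, and R_n = R_th = 7.471 Ω

Final answer: I_n = 0.0001935 A, R_n = 7.471 Ω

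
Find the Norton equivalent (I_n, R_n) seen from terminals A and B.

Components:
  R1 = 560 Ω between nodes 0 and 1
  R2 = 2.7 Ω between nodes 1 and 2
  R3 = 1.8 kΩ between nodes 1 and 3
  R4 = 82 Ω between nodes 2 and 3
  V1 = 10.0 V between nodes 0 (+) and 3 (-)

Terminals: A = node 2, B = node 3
Find the Thévenin equivalent first; then I_n = V_th/R_th and R_n = R_th.
Step 1 — V_th is the open-circuit voltage V_A - V_B (nothing connected across the terminals).
Nodal analysis, taking node 3 as the 0 V reference.
Source V1 fixes V_0 = 10 V.
KCL at each unknown node (sum of currents leaving = 0; resistances in Ω):
  Node 1: (V_1 - 10)/560 + (V_1 - V_2)/2.7 + (V_1 - 0)/1800 = 0
  Node 2: (V_2 - V_1)/2.7 + (V_2 - 0)/82 = 0
Collecting terms (coefficients in siemens):
  0.3727·V_1 - 0.3704·V_2 = 0.01786
  0.3826·V_2 - 0.3704·V_1 = 0
Determinant D = (0.3727)(0.3826) - (-0.3704)(-0.3704) = 0.005412
V_1 = [(0.01786)(0.3826) - (-0.3704)(0)]/D = 1.262 V
V_2 = [(0.3727)(0) - (0.01786)(-0.3704)]/D = 1.222 V
V_th = V_2 - V_3 = 1.222 - 0 = 1.222 V
Step 2 — R_th: zero the source — replace V1 by a short circuit (node 3 merges into node 0) — and find the resistance seen between A (node 2) and B (node 0).
Reduce the network between node 2 (A) and node 0 (B) by series/parallel combination:
  Rp1 = R1 ‖ R3 (parallel, both between nodes 0 and 1) = 1/(1/560 + 1/1800) = 427.1 Ω
  Rs1 = R2 + Rp1 (series, joined only at node 1) = 2.7 + 427.1 = 429.8 Ω
  Rp2 = R4 ‖ Rs1 (parallel, both between nodes 0 and 2) = 1/(1/82 + 1/429.8) = 68.86 Ω
R_th = 68.86 Ω
I_n = V_th/R_th = 1.222/68.86 = 0.01774 A, and R_n = R_th = 68.86 Ω

Final answer: I_n = 0.01774 A, R_n = 68.86 Ω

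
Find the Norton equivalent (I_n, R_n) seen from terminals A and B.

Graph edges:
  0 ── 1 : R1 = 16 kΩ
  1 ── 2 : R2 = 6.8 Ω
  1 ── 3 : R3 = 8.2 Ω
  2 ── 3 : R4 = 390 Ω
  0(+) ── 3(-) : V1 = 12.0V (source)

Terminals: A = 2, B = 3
Find the Thévenin equivalent first; then I_n = V_th/R_th and R_n = R_th.
Step 1 — V_th is the open-circuit voltage V_A - V_B (nothing connected across the terminals).
Nodal analysis, taking node 3 as the 0 V reference.
Source V1 fixes V_0 = 12 V.
KCL at each unknown node (sum of currents leaving = 0; resistances in Ω):
  Node 1: (V_1 - 12)/16000 + (V_1 - V_2)/6.8 + (V_1 - 0)/8.2 = 0
  Node 2: (V_2 - V_1)/6.8 + (V_2 - 0)/390 = 0
Collecting terms (coefficients in siemens):
  0.2691·V_1 - 0.1471·V_2 = 0.00075
  0.1496·V_2 - 0.1471·V_1 = 0
Determinant D = (0.2691)(0.1496) - (-0.1471)(-0.1471) = 0.01863
V_1 = [(0.00075)(0.1496) - (-0.1471)(0)]/D = 0.006022 V
V_2 = [(0.2691)(0) - (0.00075)(-0.1471)]/D = 0.005919 V
V_th = V_2 - V_3 = 0.005919 - 0 = 0.005919 V
Step 2 — R_th: zero the source — replace V1 by a short circuit (node 3 merges into node 0) — and find the resistance seen between A (node 2) and B (node 0).
Reduce the network between node 2 (A) and node 0 (B) by series/parallel combination:
  Rp1 = R1 ‖ R3 (parallel, both between nodes 0 and 1) = 1/(1/16000 + 1/8.2) = 8.196 Ω
  Rs1 = R2 + Rp1 (series, joined only at node 1) = 6.8 + 8.196 = 15 Ω
  Rp2 = R4 ‖ Rs1 (parallel, both between nodes 0 and 2) = 1/(1/390 + 1/15) = 14.44 Ω
R_th = 14.44 Ω
I_n = V_th/R_th = 0.005919/14.44 = 0.0004099 A, and R_n = R_th = 14.44 Ω

Final answer: I_n = 0.0004099 A, R_n = 14.44 Ω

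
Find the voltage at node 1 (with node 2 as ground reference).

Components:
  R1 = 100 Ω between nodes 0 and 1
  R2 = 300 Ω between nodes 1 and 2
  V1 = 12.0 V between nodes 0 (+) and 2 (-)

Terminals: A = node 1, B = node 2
Nodal analysis, taking node 2 as the 0 V reference.
Source V1 fixes V_0 = 12 V.
KCL at each unknown node (sum of currents leaving = 0; resistances in Ω):
  Node 1: (V_1 - 12)/100 + (V_1 - 0)/300 = 0
Collecting terms: 0.01333 × V_1 = 0.12  =>  V_1 = 9 V
The requested potential is V_1 = 9 V.

Final answer: V_1 = 9 V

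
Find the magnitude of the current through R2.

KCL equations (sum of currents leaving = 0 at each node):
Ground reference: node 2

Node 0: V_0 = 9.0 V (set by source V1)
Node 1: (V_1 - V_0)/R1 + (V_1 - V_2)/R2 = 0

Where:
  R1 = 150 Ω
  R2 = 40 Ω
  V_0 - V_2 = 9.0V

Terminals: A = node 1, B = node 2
Nodal analysis, taking node 2 as the 0 V reference.
Source V1 fixes V_0 = 9 V.
KCL at each unknown node (sum of currents leaving = 0; resistances in Ω):
  Node 1: (V_1 - 9)/150 + (V_1 - 0)/40 = 0
Collecting terms: 0.03167 × V_1 = 0.06  =>  V_1 = 1.895 V
I_R2 = (V_1 - V_2)/R2 = (1.895 - 0)/40 = 0.04737 A
|I_R2| = 0.04737 A

Final answer: |I_R2| = 0.04737 A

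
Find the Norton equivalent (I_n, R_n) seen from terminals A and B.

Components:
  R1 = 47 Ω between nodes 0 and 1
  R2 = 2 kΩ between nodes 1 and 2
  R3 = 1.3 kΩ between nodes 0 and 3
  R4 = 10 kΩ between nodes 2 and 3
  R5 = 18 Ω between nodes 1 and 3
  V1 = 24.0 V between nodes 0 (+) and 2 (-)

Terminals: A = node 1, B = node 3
Find the Thévenin equivalent first; then I_n = V_th/R_th and R_n = R_th.
Step 1 — V_th is the open-circuit voltage V_A - V_B (nothing connected across the terminals).
Nodal analysis, taking node 2 as the 0 V reference.
Source V1 fixes V_0 = 24 V.
KCL at each unknown node (sum of currents leaving = 0; resistances in Ω):
  Node 1: (V_1 - 24)/47 + (V_1 - 0)/2000 + (V_1 - V_3)/18 = 0
  Node 3: (V_3 - 24)/1300 + (V_3 - 0)/10000 + (V_3 - V_1)/18 = 0
Collecting terms (coefficients in siemens):
  0.07733·V_1 - 0.05556·V_3 = 0.5106
  0.05642·V_3 - 0.05556·V_1 = 0.01846
Determinant D = (0.07733)(0.05642) - (-0.05556)(-0.05556) = 0.001277
V_1 = [(0.5106)(0.05642) - (-0.05556)(0.01846)]/D = 23.37 V
V_3 = [(0.07733)(0.01846) - (0.5106)(-0.05556)]/D = 23.33 V
V_th = V_1 - V_3 = 23.37 - 23.33 = 0.03276 V
Step 2 — R_th: zero the source — replace V1 by a short circuit (node 2 merges into node 0) — and find the resistance seen between A (node 1) and B (node 3).
Reduce the network between node 1 (A) and node 3 (B) by series/parallel combination:
  Rp1 = R1 ‖ R2 (parallel, both between nodes 0 and 1) = 1/(1/47 + 1/2000) = 45.92 Ω
  Rp2 = R3 ‖ R4 (parallel, both between nodes 0 and 3) = 1/(1/1300 + 1/10000) = 1150 Ω
  Rs1 = Rp1 + Rp2 (series, joined only at node 0) = 45.92 + 1150 = 1196 Ω
  Rp3 = R5 ‖ Rs1 (parallel, both between nodes 1 and 3) = 1/(1/18 + 1/1196) = 17.73 Ω
R_th = 17.73 Ω
I_n = V_th/R_th = 0.03276/17.73 = 0.001847 A, and R_n = R_th = 17.73 Ω

Final answer: I_n = 0.001847 A, R_n = 17.73 Ω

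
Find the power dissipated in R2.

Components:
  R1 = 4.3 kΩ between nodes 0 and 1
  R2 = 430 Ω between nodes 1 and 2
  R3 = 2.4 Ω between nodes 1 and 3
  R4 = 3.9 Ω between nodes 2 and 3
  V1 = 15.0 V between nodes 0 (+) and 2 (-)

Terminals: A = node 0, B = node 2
Nodal analysis, taking node 2 as the 0 V reference.
Source V1 fixes V_0 = 15 V.
KCL at each unknown node (sum of currents leaving = 0; resistances in Ω):
  Node 1: (V_1 - 15)/4300 + (V_1 - 0)/430 + (V_1 - V_3)/2.4 = 0
  Node 3: (V_3 - V_1)/2.4 + (V_3 - 0)/3.9 = 0
Collecting terms (coefficients in siemens):
  0.4192·V_1 - 0.4167·V_3 = 0.003488
  0.6731·V_3 - 0.4167·V_1 = 0
Determinant D = (0.4192)(0.6731) - (-0.4167)(-0.4167) = 0.1086
V_1 = [(0.003488)(0.6731) - (-0.4167)(0)]/D = 0.02163 V
V_3 = [(0.4192)(0) - (0.003488)(-0.4167)]/D = 0.01339 V
I_R2 = (V_1 - V_2)/R2 = (0.02163 - 0)/430 = 0.0000503 A
P_R2 = I_R2² × R2 = (0.0000503)² × 430 = 0.000001088 W

Final answer: 1.088e-06 W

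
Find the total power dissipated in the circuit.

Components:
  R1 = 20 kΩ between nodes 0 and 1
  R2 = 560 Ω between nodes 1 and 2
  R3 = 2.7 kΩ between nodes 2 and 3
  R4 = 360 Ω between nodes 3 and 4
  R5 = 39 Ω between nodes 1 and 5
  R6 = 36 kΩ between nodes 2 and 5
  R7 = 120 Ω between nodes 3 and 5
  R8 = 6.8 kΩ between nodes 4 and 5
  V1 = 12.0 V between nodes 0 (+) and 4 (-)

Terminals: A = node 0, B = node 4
Nodal analysis, taking node 4 as the 0 V reference.
Source V1 fixes V_0 = 12 V.
KCL at each unknown node (sum of currents leaving = 0; resistances in Ω):
  Node 1: (V_1 - 12)/20000 + (V_1 - V_2)/560 + (V_1 - V_5)/39 = 0
  Node 2: (V_2 - V_1)/560 + (V_2 - V_3)/2700 + (V_2 - V_5)/36000 = 0
  Node 3: (V_3 - V_2)/2700 + (V_3 - 0)/360 + (V_3 - V_5)/120 = 0
  Node 5: (V_5 - V_1)/39 + (V_5 - V_2)/36000 + (V_5 - V_3)/120 + (V_5 - 0)/6800 = 0
Collecting terms (coefficients in siemens):
  0.02748·V_1 - 0.001786·V_2 - 0.02564·V_5 = 0.0006
  0.002184·V_2 - 0.001786·V_1 - 0.0003704·V_3 - 0.00002778·V_5 = 0
  0.01148·V_3 - 0.0003704·V_2 - 0.008333·V_5 = 0
  0.03415·V_5 - 0.02564·V_1 - 0.00002778·V_2 - 0.008333·V_3 = 0
Solving these 4 simultaneous equations (Gaussian elimination) gives:
  V_1 = 0.2816 V, V_2 = 0.267 V, V_3 = 0.1972 V, V_5 = 0.2598 V
Power in each resistor, P = (ΔV)²/R:
  P_R1 = (12 - 0.2816)²/20000 = 0.006866 W
  P_R2 = (0.2816 - 0.267)²/560 = 0.0000003807 W
  P_R3 = (0.267 - 0.1972)²/2700 = 0.000001807 W
  P_R4 = (0.1972 - 0)²/360 = 0.000108 W
  P_R5 = (0.2816 - 0.2598)²/39 = 0.00001222 W
  P_R6 = (0.267 - 0.2598)²/36000 = 0.000000001453 W
  P_R7 = (0.1972 - 0.2598)²/120 = 0.00003268 W
  P_R8 = (0 - 0.2598)²/6800 = 0.000009926 W
P_total = P_R1 + P_R2 + P_R3 + P_R4 + P_R5 + P_R6 + P_R7 + P_R8 = 0.007031 W

Final answer: 0.007031 W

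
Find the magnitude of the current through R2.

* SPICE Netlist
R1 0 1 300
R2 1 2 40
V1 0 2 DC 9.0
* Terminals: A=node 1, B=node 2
Nodal analysis, taking node 2 as the 0 V reference.
Source V1 fixes V_0 = 9 V.
KCL at each unknown node (sum of currents leaving = 0; resistances in Ω):
  Node 1: (V_1 - 9)/300 + (V_1 - 0)/40 = 0
Collecting terms: 0.02833 × V_1 = 0.03  =>  V_1 = 1.059 V
I_R2 = (V_1 - V_2)/R2 = (1.059 - 0)/40 = 0.02647 A
|I_R2| = 0.02647 A

Final answer: |I_R2| = 0.02647 A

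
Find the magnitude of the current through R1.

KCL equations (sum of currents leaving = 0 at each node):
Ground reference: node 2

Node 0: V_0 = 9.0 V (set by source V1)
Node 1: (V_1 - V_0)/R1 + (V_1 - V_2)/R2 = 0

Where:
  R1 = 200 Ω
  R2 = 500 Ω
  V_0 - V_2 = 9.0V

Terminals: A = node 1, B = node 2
Nodal analysis, taking node 2 as the 0 V reference.
Source V1 fixes V_0 = 9 V.
KCL at each unknown node (sum of currents leaving = 0; resistances in Ω):
  Node 1: (V_1 - 9)/200 + (V_1 - 0)/500 = 0
Collecting terms: 0.007 × V_1 = 0.045  =>  V_1 = 6.429 V
I_R1 = (V_0 - V_1)/R1 = (9 - 6.429)/200 = 0.01286 A
|I_R1| = 0.01286 A

Final answer: |I_R1| = 0.01286 A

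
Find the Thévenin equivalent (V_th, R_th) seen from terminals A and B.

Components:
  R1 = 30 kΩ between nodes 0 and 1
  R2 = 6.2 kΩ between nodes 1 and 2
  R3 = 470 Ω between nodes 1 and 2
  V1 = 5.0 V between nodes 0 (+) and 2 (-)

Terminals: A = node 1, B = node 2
Step 1 — V_th is the open-circuit voltage V_A - V_B (nothing connected across the terminals).
Nodal analysis, taking node 2 as the 0 V reference.
Source V1 fixes V_0 = 5 V.
KCL at each unknown node (sum of currents leaving = 0; resistances in Ω):
  Node 1: (V_1 - 5)/30000 + (V_1 - 0)/6200 + (V_1 - 0)/470 = 0
Collecting terms: 0.002322 × V_1 = 0.0001667  =>  V_1 = 0.07177 V
V_th = V_1 - V_2 = 0.07177 - 0 = 0.07177 V
Step 2 — R_th: zero the source — replace V1 by a short circuit (node 2 merges into node 0) — and find the resistance seen between A (node 1) and B (node 0).
Reduce the network between node 1 (A) and node 0 (B) by series/parallel combination:
  Rp1 = R1 ‖ R2 ‖ R3 (parallel, all between nodes 0 and 1) = 1/(1/30000 + 1/6200 + 1/470) = 430.6 Ω
R_th = 430.6 Ω

Final answer: V_th = 0.07177 V, R_th = 430.6 Ω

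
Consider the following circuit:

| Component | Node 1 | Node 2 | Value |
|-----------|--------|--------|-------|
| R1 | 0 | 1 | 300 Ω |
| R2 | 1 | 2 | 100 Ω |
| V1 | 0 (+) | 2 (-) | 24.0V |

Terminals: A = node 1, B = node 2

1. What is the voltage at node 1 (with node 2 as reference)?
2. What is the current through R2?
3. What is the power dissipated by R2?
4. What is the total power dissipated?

Nodal analysis, taking node 2 as the 0 V reference.
Source V1 fixes V_0 = 24 V.
KCL at each unknown node (sum of currents leaving = 0; resistances in Ω):
  Node 1: (V_1 - 24)/300 + (V_1 - 0)/100 = 0
Collecting terms: 0.01333 × V_1 = 0.08  =>  V_1 = 6 V
Part 1:
  Read off the nodal solution: V_1 = 6 V
Part 2:
  I_R2 = (V_1 - V_2)/R2 = (6 - 0)/100 = 0.06 A
  Magnitude: I_R2 = 0.06 A
Part 3:
  I_R2 = (V_1 - V_2)/R2 = (6 - 0)/100 = 0.06 A
  P_R2 = I_R2² × R2 = (0.06)² × 100 = 0.36 W
Part 4:
  Power in each resistor, P = (ΔV)²/R:
    P_R1 = (24 - 6)²/300 = 1.08 W
    P_R2 = (6 - 0)²/100 = 0.36 W
  P_total = P_R1 + P_R2 = 1.44 W

Final answers:
1. V_1 = 6 V
2. I_R2 = 0.06 A
3. P_R2 = 0.36 W
4. P_total = 1.44 W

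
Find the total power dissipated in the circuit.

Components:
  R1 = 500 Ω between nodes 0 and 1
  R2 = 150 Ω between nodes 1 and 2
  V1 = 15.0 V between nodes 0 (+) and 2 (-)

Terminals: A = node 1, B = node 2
Nodal analysis, taking node 2 as the 0 V reference.
Source V1 fixes V_0 = 15 V.
KCL at each unknown node (sum of currents leaving = 0; resistances in Ω):
  Node 1: (V_1 - 15)/500 + (V_1 - 0)/150 = 0
Collecting terms: 0.008667 × V_1 = 0.03  =>  V_1 = 3.462 V
Power in each resistor, P = (ΔV)²/R:
  P_R1 = (15 - 3.462)²/500 = 0.2663 W
  P_R2 = (3.462 - 0)²/150 = 0.07988 W
P_total = P_R1 + P_R2 = 0.3462 W

Final answer: 0.3462 W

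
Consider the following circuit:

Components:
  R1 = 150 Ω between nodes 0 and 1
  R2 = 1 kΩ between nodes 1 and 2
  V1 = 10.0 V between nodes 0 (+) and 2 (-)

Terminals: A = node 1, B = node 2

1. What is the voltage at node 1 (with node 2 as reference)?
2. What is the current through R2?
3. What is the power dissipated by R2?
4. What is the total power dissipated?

Nodal analysis, taking node 2 as the 0 V reference.
Source V1 fixes V_0 = 10 V.
KCL at each unknown node (sum of currents leaving = 0; resistances in Ω):
  Node 1: (V_1 - 10)/150 + (V_1 - 0)/1000 = 0
Collecting terms: 0.007667 × V_1 = 0.06667  =>  V_1 = 8.696 V
Part 1:
  Read off the nodal solution: V_1 = 8.696 V
Part 2:
  I_R2 = (V_1 - V_2)/R2 = (8.696 - 0)/1000 = 0.008696 A
  Magnitude: I_R2 = 0.008696 A
Part 3:
  I_R2 = (V_1 - V_2)/R2 = (8.696 - 0)/1000 = 0.008696 A
  P_R2 = I_R2² × R2 = (0.008696)² × 1000 = 0.07561 W
Part 4:
  Power in each resistor, P = (ΔV)²/R:
    P_R1 = (10 - 8.696)²/150 = 0.01134 W
    P_R2 = (8.696 - 0)²/1000 = 0.07561 W
  P_total = P_R1 + P_R2 = 0.08696 W

Final answers:
1. V_1 = 8.696 V
2. I_R2 = 0.008696 A
3. P_R2 = 0.07561 W
4. P_total = 0.08696 W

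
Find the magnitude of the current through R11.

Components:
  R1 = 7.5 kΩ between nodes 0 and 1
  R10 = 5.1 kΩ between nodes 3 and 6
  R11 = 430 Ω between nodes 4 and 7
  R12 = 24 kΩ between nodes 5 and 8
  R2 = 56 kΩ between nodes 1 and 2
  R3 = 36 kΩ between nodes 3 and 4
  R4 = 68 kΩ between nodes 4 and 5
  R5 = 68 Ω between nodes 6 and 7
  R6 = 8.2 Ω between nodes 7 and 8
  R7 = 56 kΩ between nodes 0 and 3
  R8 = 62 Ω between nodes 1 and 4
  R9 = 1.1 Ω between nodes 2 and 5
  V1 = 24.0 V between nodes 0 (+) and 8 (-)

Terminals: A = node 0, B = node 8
Nodal analysis, taking node 8 as the 0 V reference.
Source V1 fixes V_0 = 24 V.
KCL at each unknown node (sum of currents leaving = 0; resistances in Ω):
  Node 1: (V_1 - 24)/7500 + (V_1 - V_2)/56000 + (V_1 - V_4)/62 = 0
  Node 2: (V_2 - V_1)/56000 + (V_2 - V_5)/1.1 = 0
  Node 3: (V_3 - V_4)/36000 + (V_3 - 24)/56000 + (V_3 - V_6)/5100 = 0
  Node 4: (V_4 - V_3)/36000 + (V_4 - V_5)/68000 + (V_4 - V_1)/62 + (V_4 - V_7)/430 = 0
  Node 5: (V_5 - V_4)/68000 + (V_5 - V_2)/1.1 + (V_5 - 0)/24000 = 0
  Node 6: (V_6 - V_7)/68 + (V_6 - V_3)/5100 = 0
  Node 7: (V_7 - V_6)/68 + (V_7 - 0)/8.2 + (V_7 - V_4)/430 = 0
Collecting terms (coefficients in siemens):
  0.01628·V_1 - 0.00001786·V_2 - 0.01613·V_4 = 0.0032
  0.9091·V_2 - 0.00001786·V_1 - 0.9091·V_5 = 0
  0.0002417·V_3 - 0.00002778·V_4 - 0.0001961·V_6 = 0.0004286
  0.0185·V_4 - 0.01613·V_1 - 0.00002778·V_3 - 0.00001471·V_5 - 0.002326·V_7 = 0
  0.9091·V_5 - 0.9091·V_2 - 0.00001471·V_4 = 0
  0.0149·V_6 - 0.0001961·V_3 - 0.01471·V_7 = 0
  0.139·V_7 - 0.002326·V_4 - 0.01471·V_6 = 0
Solving these 7 simultaneous equations (Gaussian elimination) gives:
  V_1 = 1.499 V, V_2 = 0.6211 V, V_3 = 1.967 V, V_4 = 1.314 V
  V_5 = 0.6211 V, V_6 = 0.05314 V, V_7 = 0.02761 V
I_R11 = (V_4 - V_7)/R11 = (1.314 - 0.02761)/430 = 0.002992 A
|I_R11| = 0.002992 A

Final answer: |I_R11| = 0.002992 A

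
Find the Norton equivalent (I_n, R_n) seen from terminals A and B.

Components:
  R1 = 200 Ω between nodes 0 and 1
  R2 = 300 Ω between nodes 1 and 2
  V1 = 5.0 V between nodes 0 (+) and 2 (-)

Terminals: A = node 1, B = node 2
Find the Thévenin equivalent first; then I_n = V_th/R_th and R_n = R_th.
Step 1 — V_th is the open-circuit voltage V_A - V_B (nothing connected across the terminals).
Nodal analysis, taking node 2 as the 0 V reference.
Source V1 fixes V_0 = 5 V.
KCL at each unknown node (sum of currents leaving = 0; resistances in Ω):
  Node 1: (V_1 - 5)/200 + (V_1 - 0)/300 = 0
Collecting terms: 0.008333 × V_1 = 0.025  =>  V_1 = 3 V
V_th = V_1 - V_2 = 3 - 0 = 3 V
Step 2 — R_th: zero the source — replace V1 by a short circuit (node 2 merges into node 0) — and find the resistance seen between A (node 1) and B (node 0).
Reduce the network between node 1 (A) and node 0 (B) by series/parallel combination:
  Rp1 = R1 ‖ R2 (parallel, both between nodes 0 and 1) = 1/(1/200 + 1/300) = 120 Ω
R_th = 120 Ω
I_n = V_th/R_th = 3/120 = 0.025 A, and R_n = R_th = 120 Ω

Final answer: I_n = 0.025 A, R_n = 120 Ω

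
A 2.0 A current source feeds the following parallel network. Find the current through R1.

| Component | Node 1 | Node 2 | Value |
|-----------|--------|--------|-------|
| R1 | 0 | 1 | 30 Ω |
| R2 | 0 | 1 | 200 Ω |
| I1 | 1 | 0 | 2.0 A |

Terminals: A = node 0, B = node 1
All resistors sit directly between nodes 0 and 1, so they are in parallel and share one voltage V; the full source current 2 A splits among them.
1/R_par = 1/30 + 1/200 = 0.03833 S  =>  R_par = 26.09 Ω
V = I × R_par = 2 × 26.09 = 52.17 V
I_R1 = V/R1 = 52.17/30 = 1.739 A

Final answer: 1.739 A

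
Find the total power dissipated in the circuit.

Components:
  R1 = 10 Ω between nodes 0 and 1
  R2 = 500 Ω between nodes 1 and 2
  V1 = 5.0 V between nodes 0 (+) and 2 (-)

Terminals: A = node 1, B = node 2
Nodal analysis, taking node 2 as the 0 V reference.
Source V1 fixes V_0 = 5 V.
KCL at each unknown node (sum of currents leaving = 0; resistances in Ω):
  Node 1: (V_1 - 5)/10 + (V_1 - 0)/500 = 0
Collecting terms: 0.102 × V_1 = 0.5  =>  V_1 = 4.902 V
Power in each resistor, P = (ΔV)²/R:
  P_R1 = (5 - 4.902)²/10 = 0.0009612 W
  P_R2 = (4.902 - 0)²/500 = 0.04806 W
P_total = P_R1 + P_R2 = 0.04902 W

Final answer: 0.04902 W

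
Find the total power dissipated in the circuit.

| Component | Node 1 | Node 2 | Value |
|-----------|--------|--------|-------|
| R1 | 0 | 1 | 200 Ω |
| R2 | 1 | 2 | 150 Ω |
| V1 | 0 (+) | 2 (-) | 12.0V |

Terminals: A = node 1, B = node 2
Nodal analysis, taking node 2 as the 0 V reference.
Source V1 fixes V_0 = 12 V.
KCL at each unknown node (sum of currents leaving = 0; resistances in Ω):
  Node 1: (V_1 - 12)/200 + (V_1 - 0)/150 = 0
Collecting terms: 0.01167 × V_1 = 0.06  =>  V_1 = 5.143 V
Power in each resistor, P = (ΔV)²/R:
  P_R1 = (12 - 5.143)²/200 = 0.2351 W
  P_R2 = (5.143 - 0)²/150 = 0.1763 W
P_total = P_R1 + P_R2 = 0.4114 W

Final answer: 0.4114 W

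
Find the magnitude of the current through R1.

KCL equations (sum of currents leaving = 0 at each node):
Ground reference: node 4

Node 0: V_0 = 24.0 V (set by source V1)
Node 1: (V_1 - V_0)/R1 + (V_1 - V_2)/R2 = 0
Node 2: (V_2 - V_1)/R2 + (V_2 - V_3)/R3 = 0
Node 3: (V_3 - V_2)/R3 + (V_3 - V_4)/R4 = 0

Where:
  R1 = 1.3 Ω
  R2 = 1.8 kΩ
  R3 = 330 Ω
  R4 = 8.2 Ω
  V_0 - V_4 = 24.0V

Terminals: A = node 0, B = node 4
Nodal analysis, taking node 4 as the 0 V reference.
Source V1 fixes V_0 = 24 V.
KCL at each unknown node (sum of currents leaving = 0; resistances in Ω):
  Node 1: (V_1 - 24)/1.3 + (V_1 - V_2)/1800 = 0
  Node 2: (V_2 - V_1)/1800 + (V_2 - V_3)/330 = 0
  Node 3: (V_3 - V_2)/330 + (V_3 - 0)/8.2 = 0
Collecting terms (coefficients in siemens):
  0.7698·V_1 - 0.0005556·V_2 = 18.46
  0.003586·V_2 - 0.0005556·V_1 - 0.00303·V_3 = 0
  0.125·V_3 - 0.00303·V_2 = 0
Solving these 3 simultaneous equations (Gaussian elimination) gives:
  V_1 = 23.99 V, V_2 = 3.794 V, V_3 = 0.09198 V
I_R1 = (V_0 - V_1)/R1 = (24 - 23.99)/1.3 = 0.01122 A
|I_R1| = 0.01122 A

Final answer: |I_R1| = 0.01122 A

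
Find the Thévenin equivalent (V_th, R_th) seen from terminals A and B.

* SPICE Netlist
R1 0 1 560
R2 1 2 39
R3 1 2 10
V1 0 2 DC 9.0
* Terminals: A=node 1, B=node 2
Step 1 — V_th is the open-circuit voltage V_A - V_B (nothing connected across the terminals).
Nodal analysis, taking node 2 as the 0 V reference.
Source V1 fixes V_0 = 9 V.
KCL at each unknown node (sum of currents leaving = 0; resistances in Ω):
  Node 1: (V_1 - 9)/560 + (V_1 - 0)/39 + (V_1 - 0)/10 = 0
Collecting terms: 0.1274 × V_1 = 0.01607  =>  V_1 = 0.1261 V
V_th = V_1 - V_2 = 0.1261 - 0 = 0.1261 V
Step 2 — R_th: zero the source — replace V1 by a short circuit (node 2 merges into node 0) — and find the resistance seen between A (node 1) and B (node 0).
Reduce the network between node 1 (A) and node 0 (B) by series/parallel combination:
  Rp1 = R1 ‖ R2 ‖ R3 (parallel, all between nodes 0 and 1) = 1/(1/560 + 1/39 + 1/10) = 7.848 Ω
R_th = 7.848 Ω

Final answer: V_th = 0.1261 V, R_th = 7.848 Ω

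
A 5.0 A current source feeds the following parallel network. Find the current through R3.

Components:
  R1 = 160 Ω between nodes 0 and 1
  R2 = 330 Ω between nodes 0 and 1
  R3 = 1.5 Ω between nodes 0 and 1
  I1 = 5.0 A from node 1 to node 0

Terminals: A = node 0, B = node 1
All resistors sit directly between nodes 0 and 1, so they are in parallel and share one voltage V; the full source current 5 A splits among them.
1/R_par = 1/160 + 1/330 + 1/1.5 = 0.6759 S  =>  R_par = 1.479 Ω
V = I × R_par = 5 × 1.479 = 7.397 V
I_R3 = V/R3 = 7.397/1.5 = 4.931 A

Final answer: 4.931 A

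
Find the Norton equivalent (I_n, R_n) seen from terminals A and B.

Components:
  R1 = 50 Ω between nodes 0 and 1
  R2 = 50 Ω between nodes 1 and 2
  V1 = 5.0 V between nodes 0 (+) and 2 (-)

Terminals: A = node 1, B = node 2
Find the Thévenin equivalent first; then I_n = V_th/R_th and R_n = R_th.
Step 1 — V_th is the open-circuit voltage V_A - V_B (nothing connected across the terminals).
Nodal analysis, taking node 2 as the 0 V reference.
Source V1 fixes V_0 = 5 V.
KCL at each unknown node (sum of currents leaving = 0; resistances in Ω):
  Node 1: (V_1 - 5)/50 + (V_1 - 0)/50 = 0
Collecting terms: 0.04 × V_1 = 0.1  =>  V_1 = 2.5 V
V_th = V_1 - V_2 = 2.5 - 0 = 2.5 V
Step 2 — R_th: zero the source — replace V1 by a short circuit (node 2 merges into node 0) — and find the resistance seen between A (node 1) and B (node 0).
Reduce the network between node 1 (A) and node 0 (B) by series/parallel combination:
  Rp1 = R1 ‖ R2 (parallel, both between nodes 0 and 1) = 1/(1/50 + 1/50) = 25 Ω
R_th = 25 Ω
I_n = V_th/R_th = 2.5/25 = 0.1 A, and R_n = R_th = 25 Ω

Final answer: I_n = 0.1 A, R_n = 25 Ω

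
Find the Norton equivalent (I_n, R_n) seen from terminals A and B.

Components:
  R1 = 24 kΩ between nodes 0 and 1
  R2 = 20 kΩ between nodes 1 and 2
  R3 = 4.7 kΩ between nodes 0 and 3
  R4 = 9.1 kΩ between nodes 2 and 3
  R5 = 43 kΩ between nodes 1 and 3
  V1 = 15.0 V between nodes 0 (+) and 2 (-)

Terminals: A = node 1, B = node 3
Find the Thévenin equivalent first; then I_n = V_th/R_th and R_n = R_th.
Step 1 — V_th is the open-circuit voltage V_A - V_B (nothing connected across the terminals).
Nodal analysis, taking node 2 as the 0 V reference.
Source V1 fixes V_0 = 15 V.
KCL at each unknown node (sum of currents leaving = 0; resistances in Ω):
  Node 1: (V_1 - 15)/24000 + (V_1 - 0)/20000 + (V_1 - V_3)/43000 = 0
  Node 3: (V_3 - 15)/4700 + (V_3 - 0)/9100 + (V_3 - V_1)/43000 = 0
Collecting terms (coefficients in siemens):
  0.0001149·V_1 - 0.00002326·V_3 = 0.000625
  0.0003459·V_3 - 0.00002326·V_1 = 0.003191
Determinant D = (0.0001149)(0.0003459) - (-0.00002326)(-0.00002326) = 0.00000003921
V_1 = [(0.000625)(0.0003459) - (-0.00002326)(0.003191)]/D = 7.406 V
V_3 = [(0.0001149)(0.003191) - (0.000625)(-0.00002326)]/D = 9.724 V
V_th = V_1 - V_3 = 7.406 - 9.724 = -2.318 V
Step 2 — R_th: zero the source — replace V1 by a short circuit (node 2 merges into node 0) — and find the resistance seen between A (node 1) and B (node 3).
Reduce the network between node 1 (A) and node 3 (B) by series/parallel combination:
  Rp1 = R1 ‖ R2 (parallel, both between nodes 0 and 1) = 1/(1/24000 + 1/20000) = 10910 Ω
  Rp2 = R3 ‖ R4 (parallel, both between nodes 0 and 3) = 1/(1/4700 + 1/9100) = 3099 Ω
  Rs1 = Rp1 + Rp2 (series, joined only at node 0) = 10910 + 3099 = 14010 Ω
  Rp3 = R5 ‖ Rs1 (parallel, both between nodes 1 and 3) = 1/(1/43000 + 1/14010) = 10570 Ω
R_th = 10.57 kΩ
I_n = V_th/R_th = -2.318/10570 = -0.0002194 A, and R_n = R_th = 10.57 kΩ

Final answer: I_n = -0.0002194 A, R_n = 10.57 kΩ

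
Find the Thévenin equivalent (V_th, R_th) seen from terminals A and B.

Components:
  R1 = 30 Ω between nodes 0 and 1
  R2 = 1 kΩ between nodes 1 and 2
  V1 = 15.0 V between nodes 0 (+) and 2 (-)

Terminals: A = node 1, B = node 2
Step 1 — V_th is the open-circuit voltage V_A - V_B (nothing connected across the terminals).
Nodal analysis, taking node 2 as the 0 V reference.
Source V1 fixes V_0 = 15 V.
KCL at each unknown node (sum of currents leaving = 0; resistances in Ω):
  Node 1: (V_1 - 15)/30 + (V_1 - 0)/1000 = 0
Collecting terms: 0.03433 × V_1 = 0.5  =>  V_1 = 14.56 V
V_th = V_1 - V_2 = 14.56 - 0 = 14.56 V
Step 2 — R_th: zero the source — replace V1 by a short circuit (node 2 merges into node 0) — and find the resistance seen between A (node 1) and B (node 0).
Reduce the network between node 1 (A) and node 0 (B) by series/parallel combination:
  Rp1 = R1 ‖ R2 (parallel, both between nodes 0 and 1) = 1/(1/30 + 1/1000) = 29.13 Ω
R_th = 29.13 Ω

Final answer: V_th = 14.56 V, R_th = 29.13 Ω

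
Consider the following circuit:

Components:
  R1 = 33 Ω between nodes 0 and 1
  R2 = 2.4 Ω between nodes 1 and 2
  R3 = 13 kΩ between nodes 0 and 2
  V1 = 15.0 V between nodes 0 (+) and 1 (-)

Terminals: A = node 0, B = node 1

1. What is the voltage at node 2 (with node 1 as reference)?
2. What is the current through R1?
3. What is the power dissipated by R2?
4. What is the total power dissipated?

Nodal analysis, taking node 1 as the 0 V reference.
Source V1 fixes V_0 = 15 V.
KCL at each unknown node (sum of currents leaving = 0; resistances in Ω):
  Node 2: (V_2 - 0)/2.4 + (V_2 - 15)/13000 = 0
Collecting terms: 0.4167 × V_2 = 0.001154  =>  V_2 = 0.002769 V
Part 1:
  Read off the nodal solution: V_2 = 0.002769 V
Part 2:
  I_R1 = (V_0 - V_1)/R1 = (15 - 0)/33 = 0.4545 A
  Magnitude: I_R1 = 0.4545 A
Part 3:
  I_R2 = (V_1 - V_2)/R2 = (0 - 0.002769)/2.4 = -0.001154 A
  P_R2 = I_R2² × R2 = (-0.001154)² × 2.4 = 0.000003194 W
Part 4:
  Power in each resistor, P = (ΔV)²/R:
    P_R1 = (15 - 0)²/33 = 6.818 W
    P_R2 = (0 - 0.002769)²/2.4 = 0.000003194 W
    P_R3 = (15 - 0.002769)²/13000 = 0.0173 W
  P_total = P_R1 + P_R2 + P_R3 = 6.835 W

Final answers:
1. V_2 = 0.002769 V
2. I_R1 = 0.4545 A
3. P_R2 = 3.194e-06 W
4. P_total = 6.835 W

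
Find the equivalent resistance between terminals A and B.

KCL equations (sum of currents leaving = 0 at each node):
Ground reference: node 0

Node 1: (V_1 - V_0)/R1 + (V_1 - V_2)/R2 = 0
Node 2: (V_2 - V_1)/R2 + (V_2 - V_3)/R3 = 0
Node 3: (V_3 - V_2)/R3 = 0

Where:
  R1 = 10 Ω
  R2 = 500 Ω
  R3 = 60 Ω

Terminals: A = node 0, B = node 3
Reduce the network between node 0 (A) and node 3 (B) by series/parallel combination:
  Rs1 = R1 + R2 (series, joined only at node 1) = 10 + 500 = 510 Ω
  Rs2 = R3 + Rs1 (series, joined only at node 2) = 60 + 510 = 570 Ω
R_eq = 570 Ω

Final answer: 570 Ω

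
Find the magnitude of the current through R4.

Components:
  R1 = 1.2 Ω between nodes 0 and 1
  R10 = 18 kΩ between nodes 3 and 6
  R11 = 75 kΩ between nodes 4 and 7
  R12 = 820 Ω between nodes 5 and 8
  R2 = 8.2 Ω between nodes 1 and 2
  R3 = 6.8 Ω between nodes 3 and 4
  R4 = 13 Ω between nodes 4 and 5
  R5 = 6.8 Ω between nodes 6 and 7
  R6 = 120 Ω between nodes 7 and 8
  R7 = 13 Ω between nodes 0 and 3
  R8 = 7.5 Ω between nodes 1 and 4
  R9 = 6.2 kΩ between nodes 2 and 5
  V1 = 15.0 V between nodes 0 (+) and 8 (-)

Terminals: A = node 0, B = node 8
Nodal analysis, taking node 8 as the 0 V reference.
Source V1 fixes V_0 = 15 V.
KCL at each unknown node (sum of currents leaving = 0; resistances in Ω):
  Node 1: (V_1 - 15)/1.2 + (V_1 - V_2)/8.2 + (V_1 - V_4)/7.5 = 0
  Node 2: (V_2 - V_1)/8.2 + (V_2 - V_5)/6200 = 0
  Node 3: (V_3 - V_4)/6.8 + (V_3 - 15)/13 + (V_3 - V_6)/18000 = 0
  Node 4: (V_4 - V_3)/6.8 + (V_4 - V_5)/13 + (V_4 - V_1)/7.5 + (V_4 - V_7)/75000 = 0
  Node 5: (V_5 - V_4)/13 + (V_5 - V_2)/6200 + (V_5 - 0)/820 = 0
  Node 6: (V_6 - V_7)/6.8 + (V_6 - V_3)/18000 = 0
  Node 7: (V_7 - V_6)/6.8 + (V_7 - 0)/120 + (V_7 - V_4)/75000 = 0
Collecting terms (coefficients in siemens):
  1.089·V_1 - 0.122·V_2 - 0.1333·V_4 = 12.5
  0.1221·V_2 - 0.122·V_1 - 0.0001613·V_5 = 0
  0.224·V_3 - 0.1471·V_4 - 0.00005556·V_6 = 1.154
  0.3573·V_4 - 0.1333·V_1 - 0.1471·V_3 - 0.07692·V_5 - 0.00001333·V_7 = 0
  0.0783·V_5 - 0.0001613·V_2 - 0.07692·V_4 = 0
  0.1471·V_6 - 0.00005556·V_3 - 0.1471·V_7 = 0
  0.1554·V_7 - 0.00001333·V_4 - 0.1471·V_6 = 0
Solving these 7 simultaneous equations (Gaussian elimination) gives:
  V_1 = 14.98 V, V_2 = 14.98 V, V_3 = 14.92 V, V_4 = 14.89 V
  V_5 = 14.66 V, V_6 = 0.1278 V, V_7 = 0.1223 V
I_R4 = (V_4 - V_5)/R4 = (14.89 - 14.66)/13 = 0.01782 A
|I_R4| = 0.01782 A

Final answer: |I_R4| = 0.01782 A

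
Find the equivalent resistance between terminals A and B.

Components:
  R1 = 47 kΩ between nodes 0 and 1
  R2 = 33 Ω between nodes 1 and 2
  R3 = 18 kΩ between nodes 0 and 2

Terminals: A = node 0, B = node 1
Reduce the network between node 0 (A) and node 1 (B) by series/parallel combination:
  Rs1 = R3 + R2 (series, joined only at node 2) = 18000 + 33 = 18030 Ω
  Rp1 = R1 ‖ Rs1 (parallel, both between nodes 0 and 1) = 1/(1/47000 + 1/18030) = 13030 Ω
R_eq = 13.03 kΩ

Final answer: 13.03 kΩ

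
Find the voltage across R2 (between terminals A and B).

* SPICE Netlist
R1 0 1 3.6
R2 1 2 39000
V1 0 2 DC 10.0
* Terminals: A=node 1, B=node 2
R1 and R2 are in series across V1 (node 0 → node 1 → node 2), and the output A–B is taken across R2, so this is a voltage divider.
Series current: I = V1/(R1 + R2) = 10/(3.6 + 39000) = 10/39000 = 0.0002564 A
V_R2 = I × R2 = V1 × R2/(R1 + R2) = 10 × 39000/39000 = 9.999 V

Final answer: 9.999 V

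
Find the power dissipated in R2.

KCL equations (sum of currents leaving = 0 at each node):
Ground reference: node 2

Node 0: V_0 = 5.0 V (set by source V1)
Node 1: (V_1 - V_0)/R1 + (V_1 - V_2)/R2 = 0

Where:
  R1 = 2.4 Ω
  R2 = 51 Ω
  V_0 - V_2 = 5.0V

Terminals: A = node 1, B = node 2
Nodal analysis, taking node 2 as the 0 V reference.
Source V1 fixes V_0 = 5 V.
KCL at each unknown node (sum of currents leaving = 0; resistances in Ω):
  Node 1: (V_1 - 5)/2.4 + (V_1 - 0)/51 = 0
Collecting terms: 0.4363 × V_1 = 2.083  =>  V_1 = 4.775 V
I_R2 = (V_1 - V_2)/R2 = (4.775 - 0)/51 = 0.09363 A
P_R2 = I_R2² × R2 = (0.09363)² × 51 = 0.4471 W

Final answer: 0.4471 W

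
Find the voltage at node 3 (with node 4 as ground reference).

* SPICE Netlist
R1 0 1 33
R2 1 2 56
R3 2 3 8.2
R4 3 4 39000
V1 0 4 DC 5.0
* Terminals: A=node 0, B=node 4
Nodal analysis, taking node 4 as the 0 V reference.
Source V1 fixes V_0 = 5 V.
KCL at each unknown node (sum of currents leaving = 0; resistances in Ω):
  Node 1: (V_1 - 5)/33 + (V_1 - V_2)/56 = 0
  Node 2: (V_2 - V_1)/56 + (V_2 - V_3)/8.2 = 0
  Node 3: (V_3 - V_2)/8.2 + (V_3 - 0)/39000 = 0
Collecting terms (coefficients in siemens):
  0.04816·V_1 - 0.01786·V_2 = 0.1515
  0.1398·V_2 - 0.01786·V_1 - 0.122·V_3 = 0
  0.122·V_3 - 0.122·V_2 = 0
Solving these 3 simultaneous equations (Gaussian elimination) gives:
  V_1 = 4.996 V, V_2 = 4.989 V, V_3 = 4.988 V
The requested potential is V_3 = 4.988 V.

Final answer: V_3 = 4.988 V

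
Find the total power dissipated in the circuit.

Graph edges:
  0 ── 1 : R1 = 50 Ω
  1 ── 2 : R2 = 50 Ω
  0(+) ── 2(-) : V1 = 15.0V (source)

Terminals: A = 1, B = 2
Nodal analysis, taking node 2 as the 0 V reference.
Source V1 fixes V_0 = 15 V.
KCL at each unknown node (sum of currents leaving = 0; resistances in Ω):
  Node 1: (V_1 - 15)/50 + (V_1 - 0)/50 = 0
Collecting terms: 0.04 × V_1 = 0.3  =>  V_1 = 7.5 V
Power in each resistor, P = (ΔV)²/R:
  P_R1 = (15 - 7.5)²/50 = 1.125 W
  P_R2 = (7.5 - 0)²/50 = 1.125 W
P_total = P_R1 + P_R2 = 2.25 W

Final answer: 2.25 W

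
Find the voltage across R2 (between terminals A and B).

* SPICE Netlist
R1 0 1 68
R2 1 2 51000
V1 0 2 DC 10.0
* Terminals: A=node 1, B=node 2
R1 and R2 are in series across V1 (node 0 → node 1 → node 2), and the output A–B is taken across R2, so this is a voltage divider.
Series current: I = V1/(R1 + R2) = 10/(68 + 51000) = 10/51070 = 0.0001958 A
V_R2 = I × R2 = V1 × R2/(R1 + R2) = 10 × 51000/51070 = 9.987 V

Final answer: 9.987 V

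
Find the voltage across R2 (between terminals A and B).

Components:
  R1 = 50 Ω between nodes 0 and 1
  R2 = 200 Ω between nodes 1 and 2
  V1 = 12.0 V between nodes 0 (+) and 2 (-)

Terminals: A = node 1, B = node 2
R1 and R2 are in series across V1 (node 0 → node 1 → node 2), and the output A–B is taken across R2, so this is a voltage divider.
Series current: I = V1/(R1 + R2) = 12/(50 + 200) = 12/250 = 0.048 A
V_R2 = I × R2 = V1 × R2/(R1 + R2) = 12 × 200/250 = 9.6 V

Final answer: 9.6 V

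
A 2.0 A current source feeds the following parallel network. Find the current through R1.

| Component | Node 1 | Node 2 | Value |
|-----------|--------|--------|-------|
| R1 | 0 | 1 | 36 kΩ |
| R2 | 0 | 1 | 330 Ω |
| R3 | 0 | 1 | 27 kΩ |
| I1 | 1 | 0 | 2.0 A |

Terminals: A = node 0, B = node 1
All resistors sit directly between nodes 0 and 1, so they are in parallel and share one voltage V; the full source current 2 A splits among them.
1/R_par = 1/36000 + 1/330 + 1/27000 = 0.003095 S  =>  R_par = 323.1 Ω
V = I × R_par = 2 × 323.1 = 646.2 V
I_R1 = V/R1 = 646.2/36000 = 0.01795 A

Final answer: 0.01795 A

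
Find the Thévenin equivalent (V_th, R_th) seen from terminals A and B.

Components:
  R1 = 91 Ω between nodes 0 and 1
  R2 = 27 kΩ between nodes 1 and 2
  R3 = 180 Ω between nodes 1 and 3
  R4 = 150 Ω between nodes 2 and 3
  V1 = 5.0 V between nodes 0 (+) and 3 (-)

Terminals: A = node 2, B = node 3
Step 1 — V_th is the open-circuit voltage V_A - V_B (nothing connected across the terminals).
Nodal analysis, taking node 3 as the 0 V reference.
Source V1 fixes V_0 = 5 V.
KCL at each unknown node (sum of currents leaving = 0; resistances in Ω):
  Node 1: (V_1 - 5)/91 + (V_1 - V_2)/27000 + (V_1 - 0)/180 = 0
  Node 2: (V_2 - V_1)/27000 + (V_2 - 0)/150 = 0
Collecting terms (coefficients in siemens):
  0.01658·V_1 - 0.00003704·V_2 = 0.05495
  0.006704·V_2 - 0.00003704·V_1 = 0
Determinant D = (0.01658)(0.006704) - (-0.00003704)(-0.00003704) = 0.0001112
V_1 = [(0.05495)(0.006704) - (-0.00003704)(0)]/D = 3.314 V
V_2 = [(0.01658)(0) - (0.05495)(-0.00003704)]/D = 0.01831 V
V_th = V_2 - V_3 = 0.01831 - 0 = 0.01831 V
Step 2 — R_th: zero the source — replace V1 by a short circuit (node 3 merges into node 0) — and find the resistance seen between A (node 2) and B (node 0).
Reduce the network between node 2 (A) and node 0 (B) by series/parallel combination:
  Rp1 = R1 ‖ R3 (parallel, both between nodes 0 and 1) = 1/(1/91 + 1/180) = 60.44 Ω
  Rs1 = R2 + Rp1 (series, joined only at node 1) = 27000 + 60.44 = 27060 Ω
  Rp2 = R4 ‖ Rs1 (parallel, both between nodes 0 and 2) = 1/(1/150 + 1/27060) = 149.2 Ω
R_th = 149.2 Ω

Final answer: V_th = 0.01831 V, R_th = 149.2 Ω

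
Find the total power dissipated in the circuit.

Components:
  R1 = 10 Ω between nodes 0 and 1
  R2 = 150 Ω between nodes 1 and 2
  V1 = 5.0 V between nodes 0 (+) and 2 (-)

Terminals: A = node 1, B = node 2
Nodal analysis, taking node 2 as the 0 V reference.
Source V1 fixes V_0 = 5 V.
KCL at each unknown node (sum of currents leaving = 0; resistances in Ω):
  Node 1: (V_1 - 5)/10 + (V_1 - 0)/150 = 0
Collecting terms: 0.1067 × V_1 = 0.5  =>  V_1 = 4.688 V
Power in each resistor, P = (ΔV)²/R:
  P_R1 = (5 - 4.688)²/10 = 0.009766 W
  P_R2 = (4.688 - 0)²/150 = 0.1465 W
P_total = P_R1 + P_R2 = 0.1562 W

Final answer: 0.1562 W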